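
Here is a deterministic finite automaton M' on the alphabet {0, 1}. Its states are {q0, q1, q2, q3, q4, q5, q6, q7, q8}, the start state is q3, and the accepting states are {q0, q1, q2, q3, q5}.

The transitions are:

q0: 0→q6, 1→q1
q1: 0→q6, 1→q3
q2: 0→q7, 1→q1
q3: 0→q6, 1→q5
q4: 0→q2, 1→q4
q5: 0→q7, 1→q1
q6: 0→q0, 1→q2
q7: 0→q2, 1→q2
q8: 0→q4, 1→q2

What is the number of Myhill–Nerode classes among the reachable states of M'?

2

States {q4,q8} cannot be reached from the start state, so discard them.
P0 = {q0,q1,q2,q3,q5} | {q6,q7}.
The partition is now stable with 2 blocks: {q0,q1,q2,q3,q5} | {q6,q7}.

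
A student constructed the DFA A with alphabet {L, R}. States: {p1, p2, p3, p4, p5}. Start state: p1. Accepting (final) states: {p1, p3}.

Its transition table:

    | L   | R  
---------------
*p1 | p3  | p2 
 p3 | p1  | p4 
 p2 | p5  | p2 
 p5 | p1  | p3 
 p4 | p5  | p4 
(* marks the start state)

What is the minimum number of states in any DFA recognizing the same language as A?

3

Every state is reachable, so we keep all 5.
P0 = {p1,p3} | {p2,p4,p5}.
Split {p2,p4,p5} by δ(·,L) → {p2,p4} and {p5}.
No further refinement is possible. Final partition (3 blocks): {p1,p3} | {p2,p4} | {p5}.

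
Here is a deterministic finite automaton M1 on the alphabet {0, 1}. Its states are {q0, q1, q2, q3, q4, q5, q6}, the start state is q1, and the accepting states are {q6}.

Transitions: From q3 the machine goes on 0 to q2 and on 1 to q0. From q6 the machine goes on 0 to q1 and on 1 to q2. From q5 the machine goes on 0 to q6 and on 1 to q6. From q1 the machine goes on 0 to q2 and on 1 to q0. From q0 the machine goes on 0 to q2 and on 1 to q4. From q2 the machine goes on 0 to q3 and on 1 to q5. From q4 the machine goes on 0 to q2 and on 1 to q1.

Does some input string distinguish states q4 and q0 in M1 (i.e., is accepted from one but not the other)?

No

All states are reachable from the start state.
Start with accepting vs non-accepting: {q6} | {q0,q1,q2,q3,q4,q5}.
Split {q0,q1,q2,q3,q4,q5} by δ(·,0) → {q0,q1,q2,q3,q4} and {q5}.
On input 1, block {q0,q1,q2,q3,q4} splits into {q0,q1,q3,q4} and {q2}.
Stable partition: {q6} | {q0,q1,q3,q4} | {q5} | {q2} — 4 equivalence classes.
q4 and q0 lie in the same block of the stable partition, so they are equivalent — no string distinguishes them.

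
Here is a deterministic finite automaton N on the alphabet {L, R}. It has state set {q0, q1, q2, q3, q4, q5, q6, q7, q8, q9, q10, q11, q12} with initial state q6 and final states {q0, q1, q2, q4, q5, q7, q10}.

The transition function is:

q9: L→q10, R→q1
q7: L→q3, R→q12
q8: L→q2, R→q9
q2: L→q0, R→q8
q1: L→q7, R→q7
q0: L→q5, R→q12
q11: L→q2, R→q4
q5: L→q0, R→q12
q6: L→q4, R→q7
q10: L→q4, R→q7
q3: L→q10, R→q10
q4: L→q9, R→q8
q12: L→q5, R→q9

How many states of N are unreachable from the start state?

1

BFS from q6 reaches {q0, q1, q2, q3, q4, q5, q6, q7, q8, q9, q10, q12}; the 1 state(s) q11 are never visited.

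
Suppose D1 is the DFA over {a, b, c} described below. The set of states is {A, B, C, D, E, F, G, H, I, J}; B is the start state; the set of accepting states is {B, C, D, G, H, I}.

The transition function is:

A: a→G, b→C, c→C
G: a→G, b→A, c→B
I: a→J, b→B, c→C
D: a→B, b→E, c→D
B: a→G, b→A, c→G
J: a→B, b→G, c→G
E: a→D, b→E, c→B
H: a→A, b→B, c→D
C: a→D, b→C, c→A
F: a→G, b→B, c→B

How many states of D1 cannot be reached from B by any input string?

4

BFS from B reaches {A, B, C, D, E, G}; the 4 state(s) F, H, I, J are never visited.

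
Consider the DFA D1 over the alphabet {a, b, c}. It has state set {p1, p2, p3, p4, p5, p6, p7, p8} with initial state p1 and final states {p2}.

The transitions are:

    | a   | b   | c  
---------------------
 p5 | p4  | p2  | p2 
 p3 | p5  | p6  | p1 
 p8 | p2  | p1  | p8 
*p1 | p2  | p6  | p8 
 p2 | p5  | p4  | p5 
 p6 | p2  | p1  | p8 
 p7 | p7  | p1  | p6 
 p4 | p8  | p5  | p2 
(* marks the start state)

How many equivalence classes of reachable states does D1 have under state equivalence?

4

Reachable states from the start: {p1,p2,p4,p5,p6,p8}. Unreachable: {p3,p7} — drop them.
Initial partition by acceptance: {p2} | {p1,p4,p5,p6,p8}.
Refine {p1,p4,p5,p6,p8} on symbol a: members go to different blocks, giving {p1,p6,p8} and {p4,p5}.
Split {p4,p5} by δ(·,a) → {p4} and {p5}.
No further refinement is possible. Final partition (4 blocks): {p2} | {p1,p6,p8} | {p4} | {p5}.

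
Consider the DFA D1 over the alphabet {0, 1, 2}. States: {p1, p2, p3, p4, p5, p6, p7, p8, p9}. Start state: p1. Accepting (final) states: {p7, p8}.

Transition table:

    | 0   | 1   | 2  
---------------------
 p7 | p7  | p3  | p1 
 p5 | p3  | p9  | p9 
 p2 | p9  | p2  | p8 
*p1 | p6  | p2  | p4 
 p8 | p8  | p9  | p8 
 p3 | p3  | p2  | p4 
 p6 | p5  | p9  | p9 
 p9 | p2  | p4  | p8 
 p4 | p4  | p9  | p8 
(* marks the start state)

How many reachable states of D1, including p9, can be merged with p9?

First remove the unreachable states {p7}; 8 states remain.
P0 = {p8} | {p1,p2,p3,p4,p5,p6,p9}.
Refine {p1,p2,p3,p4,p5,p6,p9} on symbol 2: members go to different blocks, giving {p1,p3,p5,p6} and {p2,p4,p9}.
No further refinement is possible. Final partition (3 blocks): {p8} | {p1,p3,p5,p6} | {p2,p4,p9}.
The equivalence class containing p9 is {p2,p4,p9}, of size 3.

3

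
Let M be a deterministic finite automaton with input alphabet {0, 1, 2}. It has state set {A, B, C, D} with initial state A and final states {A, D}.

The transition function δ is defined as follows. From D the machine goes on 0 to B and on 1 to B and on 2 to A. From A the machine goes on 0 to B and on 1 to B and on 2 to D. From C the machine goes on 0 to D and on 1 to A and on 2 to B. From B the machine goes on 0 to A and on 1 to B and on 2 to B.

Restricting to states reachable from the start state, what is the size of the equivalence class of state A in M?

2

Reachable states from the start: {A,B,D}. Unreachable: {C} — drop them.
P0 = {A,D} | {B}.
No further refinement is possible. Final partition (2 blocks): {A,D} | {B}.
State A belongs to the block {A,D}, which has 2 states.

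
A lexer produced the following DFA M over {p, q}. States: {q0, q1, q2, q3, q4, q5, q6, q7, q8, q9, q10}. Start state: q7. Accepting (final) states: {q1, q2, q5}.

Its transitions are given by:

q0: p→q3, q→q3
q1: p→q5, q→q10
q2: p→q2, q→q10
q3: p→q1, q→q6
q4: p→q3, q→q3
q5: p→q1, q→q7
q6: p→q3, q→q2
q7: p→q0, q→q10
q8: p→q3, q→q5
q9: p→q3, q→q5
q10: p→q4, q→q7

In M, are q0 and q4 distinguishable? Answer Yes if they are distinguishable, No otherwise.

Reachable states from the start: {q0,q1,q2,q3,q4,q5,q6,q7,q10}. Unreachable: {q8,q9} — drop them.
P0 = {q1,q2,q5} | {q0,q3,q4,q6,q7,q10}.
Split {q0,q3,q4,q6,q7,q10} by δ(·,p) → {q0,q4,q6,q7,q10} and {q3}.
Split {q0,q4,q6,q7,q10} by δ(·,p) → {q0,q4,q6} and {q7,q10}.
On input q, block {q0,q4,q6} splits into {q0,q4} and {q6}.
Stable partition: {q1,q2,q5} | {q0,q4} | {q3} | {q7,q10} | {q6} — 5 equivalence classes.
q0 and q4 lie in the same block of the stable partition, so they are equivalent — no string distinguishes them.

No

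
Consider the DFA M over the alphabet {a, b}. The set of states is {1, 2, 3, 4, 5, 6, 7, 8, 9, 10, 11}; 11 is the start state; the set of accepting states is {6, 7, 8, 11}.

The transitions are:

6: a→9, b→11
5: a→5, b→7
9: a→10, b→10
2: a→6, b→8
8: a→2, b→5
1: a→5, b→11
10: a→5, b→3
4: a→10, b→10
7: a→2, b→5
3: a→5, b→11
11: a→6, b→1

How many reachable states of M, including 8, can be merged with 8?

States {4} cannot be reached from the start state, so discard them.
P0 = {6,7,8,11} | {1,2,3,5,9,10}.
Refine {6,7,8,11} on symbol a: members go to different blocks, giving {6,7,8} and {11}.
Refine {6,7,8} on symbol b: members go to different blocks, giving {7,8} and {6}.
Split {1,2,3,5,9,10} by δ(·,a) → {1,3,5,9,10} and {2}.
Split {1,3,5,9,10} by δ(·,b) → {1,3} and {9,10} and {5}.
On input a, block {9,10} splits into {9} and {10}.
The partition is now stable with 8 blocks: {7,8} | {1,3} | {11} | {6} | {2} | {9} | {5} | {10}.
State 8 belongs to the block {7,8}, which has 2 states.

2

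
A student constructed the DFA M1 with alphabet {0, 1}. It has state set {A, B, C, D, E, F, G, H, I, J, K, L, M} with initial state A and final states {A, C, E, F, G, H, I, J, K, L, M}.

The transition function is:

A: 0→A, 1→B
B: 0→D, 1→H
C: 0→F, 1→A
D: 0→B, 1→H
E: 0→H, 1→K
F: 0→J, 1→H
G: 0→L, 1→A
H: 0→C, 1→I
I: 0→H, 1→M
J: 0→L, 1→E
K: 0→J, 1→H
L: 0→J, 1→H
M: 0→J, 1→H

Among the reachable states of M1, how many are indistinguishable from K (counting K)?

States {G} cannot be reached from the start state, so discard them.
Start with accepting vs non-accepting: {A,C,E,F,H,I,J,K,L,M} | {B,D}.
Split {A,C,E,F,H,I,J,K,L,M} by δ(·,1) → {C,E,F,H,I,J,K,L,M} and {A}.
On input 1, block {C,E,F,H,I,J,K,L,M} splits into {E,F,H,I,J,K,L,M} and {C}.
Refine {E,F,H,I,J,K,L,M} on symbol 0: members go to different blocks, giving {E,F,I,J,K,L,M} and {H}.
Split {E,F,I,J,K,L,M} by δ(·,0) → {F,J,K,L,M} and {E,I}.
Refine {F,J,K,L,M} on symbol 1: members go to different blocks, giving {F,K,L,M} and {J}.
The partition is now stable with 7 blocks: {F,K,L,M} | {B,D} | {A} | {C} | {H} | {E,I} | {J}.
State K belongs to the block {F,K,L,M}, which has 4 states.

4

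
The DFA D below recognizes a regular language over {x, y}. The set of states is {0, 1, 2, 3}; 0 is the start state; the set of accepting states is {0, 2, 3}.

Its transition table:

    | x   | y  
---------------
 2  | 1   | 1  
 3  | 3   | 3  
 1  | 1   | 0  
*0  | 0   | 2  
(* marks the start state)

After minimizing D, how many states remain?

Reachable states from the start: {0,1,2}. Unreachable: {3} — drop them.
Start with accepting vs non-accepting: {0,2} | {1}.
Refine {0,2} on symbol x: members go to different blocks, giving {0} and {2}.
No further refinement is possible. Final partition (3 blocks): {0} | {1} | {2}.

3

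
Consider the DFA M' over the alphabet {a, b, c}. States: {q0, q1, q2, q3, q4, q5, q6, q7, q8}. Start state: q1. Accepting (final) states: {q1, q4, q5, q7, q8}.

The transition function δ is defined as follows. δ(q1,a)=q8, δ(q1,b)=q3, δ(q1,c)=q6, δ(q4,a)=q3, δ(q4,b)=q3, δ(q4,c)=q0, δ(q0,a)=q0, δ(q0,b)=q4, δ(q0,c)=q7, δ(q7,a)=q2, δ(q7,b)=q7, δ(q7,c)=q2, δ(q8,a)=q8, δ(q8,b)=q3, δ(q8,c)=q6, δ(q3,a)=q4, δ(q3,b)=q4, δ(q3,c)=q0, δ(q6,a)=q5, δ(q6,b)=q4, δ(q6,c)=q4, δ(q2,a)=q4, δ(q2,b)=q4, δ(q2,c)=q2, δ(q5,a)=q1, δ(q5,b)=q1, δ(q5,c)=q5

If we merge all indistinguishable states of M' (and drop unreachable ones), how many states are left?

8

Every state is reachable, so we keep all 9.
Start with accepting vs non-accepting: {q1,q4,q5,q7,q8} | {q0,q2,q3,q6}.
Refine {q1,q4,q5,q7,q8} on symbol a: members go to different blocks, giving {q1,q5,q8} and {q4,q7}.
Split {q1,q5,q8} by δ(·,b) → {q1,q8} and {q5}.
Split {q0,q2,q3,q6} by δ(·,a) → {q2,q3} and {q0} and {q6}.
Refine {q2,q3} on symbol c: members go to different blocks, giving {q2} and {q3}.
Split {q4,q7} by δ(·,a) → {q4} and {q7}.
Stable partition: {q1,q8} | {q2} | {q4} | {q5} | {q0} | {q6} | {q3} | {q7} — 8 equivalence classes.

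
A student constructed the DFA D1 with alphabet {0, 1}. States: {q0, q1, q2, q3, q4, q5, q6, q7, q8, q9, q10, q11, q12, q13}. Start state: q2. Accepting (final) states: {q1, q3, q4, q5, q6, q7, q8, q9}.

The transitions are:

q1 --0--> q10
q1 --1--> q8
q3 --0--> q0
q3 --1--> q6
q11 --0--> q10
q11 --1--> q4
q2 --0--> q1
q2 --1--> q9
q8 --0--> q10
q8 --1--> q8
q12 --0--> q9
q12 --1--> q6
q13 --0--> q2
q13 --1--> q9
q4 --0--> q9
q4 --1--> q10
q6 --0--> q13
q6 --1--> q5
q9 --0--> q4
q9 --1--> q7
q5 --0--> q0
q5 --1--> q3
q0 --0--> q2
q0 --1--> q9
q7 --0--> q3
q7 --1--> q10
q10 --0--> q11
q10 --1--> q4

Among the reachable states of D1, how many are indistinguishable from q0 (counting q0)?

First remove the unreachable states {q12}; 13 states remain.
P0 = {q1,q3,q4,q5,q6,q7,q8,q9} | {q0,q2,q10,q11,q13}.
Split {q1,q3,q4,q5,q6,q7,q8,q9} by δ(·,0) → {q1,q3,q5,q6,q8} and {q4,q7,q9}.
On input 0, block {q0,q2,q10,q11,q13} splits into {q0,q10,q11,q13} and {q2}.
Refine {q0,q10,q11,q13} on symbol 0: members go to different blocks, giving {q0,q13} and {q10,q11}.
Refine {q1,q3,q5,q6,q8} on symbol 0: members go to different blocks, giving {q3,q5,q6} and {q1,q8}.
Refine {q4,q7,q9} on symbol 0: members go to different blocks, giving {q4,q9} and {q7}.
On input 1, block {q4,q9} splits into {q4} and {q9}.
The partition is now stable with 8 blocks: {q3,q5,q6} | {q0,q13} | {q4} | {q2} | {q10,q11} | {q1,q8} | {q7} | {q9}.
State q0 belongs to the block {q0,q13}, which has 2 states.

2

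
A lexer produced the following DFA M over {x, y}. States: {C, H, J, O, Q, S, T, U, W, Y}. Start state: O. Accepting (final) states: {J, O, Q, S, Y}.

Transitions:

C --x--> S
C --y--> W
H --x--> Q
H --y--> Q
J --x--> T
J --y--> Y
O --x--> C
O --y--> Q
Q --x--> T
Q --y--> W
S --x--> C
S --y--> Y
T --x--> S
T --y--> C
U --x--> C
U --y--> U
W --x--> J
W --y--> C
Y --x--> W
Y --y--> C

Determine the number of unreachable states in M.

Starting at O and following transitions, the reachable set is {C, J, O, Q, S, T, W, Y}. That leaves H, U unreachable — 2 in total.

2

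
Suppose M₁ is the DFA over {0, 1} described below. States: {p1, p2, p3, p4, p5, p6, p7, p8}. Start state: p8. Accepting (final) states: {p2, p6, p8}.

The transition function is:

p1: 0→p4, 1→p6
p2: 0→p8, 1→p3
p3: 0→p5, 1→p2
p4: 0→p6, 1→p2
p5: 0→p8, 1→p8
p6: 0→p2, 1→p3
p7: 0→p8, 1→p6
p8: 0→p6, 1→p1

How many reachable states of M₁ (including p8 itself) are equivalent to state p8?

Reachable states from the start: {p1,p2,p3,p4,p5,p6,p8}. Unreachable: {p7} — drop them.
Initial partition by acceptance: {p2,p6,p8} | {p1,p3,p4,p5}.
On input 0, block {p1,p3,p4,p5} splits into {p1,p3} and {p4,p5}.
Stable partition: {p2,p6,p8} | {p1,p3} | {p4,p5} — 3 equivalence classes.
State p8 belongs to the block {p2,p6,p8}, which has 3 states.

3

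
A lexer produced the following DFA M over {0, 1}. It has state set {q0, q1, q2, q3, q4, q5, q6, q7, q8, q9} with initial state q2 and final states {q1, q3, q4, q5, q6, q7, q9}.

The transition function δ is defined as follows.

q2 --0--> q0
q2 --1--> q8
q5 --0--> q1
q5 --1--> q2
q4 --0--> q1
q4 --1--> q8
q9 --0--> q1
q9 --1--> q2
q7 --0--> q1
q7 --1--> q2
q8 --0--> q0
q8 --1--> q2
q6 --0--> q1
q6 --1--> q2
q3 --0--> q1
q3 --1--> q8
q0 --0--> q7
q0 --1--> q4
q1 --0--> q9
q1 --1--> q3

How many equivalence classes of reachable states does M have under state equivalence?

4

First remove the unreachable states {q5,q6}; 8 states remain.
Initial partition by acceptance: {q1,q3,q4,q7,q9} | {q0,q2,q8}.
Split {q1,q3,q4,q7,q9} by δ(·,1) → {q3,q4,q7,q9} and {q1}.
Refine {q0,q2,q8} on symbol 0: members go to different blocks, giving {q2,q8} and {q0}.
No further refinement is possible. Final partition (4 blocks): {q3,q4,q7,q9} | {q2,q8} | {q1} | {q0}.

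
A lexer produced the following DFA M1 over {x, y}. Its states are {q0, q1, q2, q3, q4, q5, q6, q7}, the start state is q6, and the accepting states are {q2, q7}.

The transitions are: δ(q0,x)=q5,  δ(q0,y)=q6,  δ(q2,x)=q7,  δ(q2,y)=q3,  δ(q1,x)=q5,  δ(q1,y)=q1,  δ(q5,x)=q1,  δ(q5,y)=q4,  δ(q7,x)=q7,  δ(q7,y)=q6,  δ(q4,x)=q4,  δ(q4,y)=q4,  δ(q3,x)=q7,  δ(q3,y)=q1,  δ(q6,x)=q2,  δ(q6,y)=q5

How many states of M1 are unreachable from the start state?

Starting at q6 and following transitions, the reachable set is {q1, q2, q3, q4, q5, q6, q7}. That leaves q0 unreachable — 1 in total.

1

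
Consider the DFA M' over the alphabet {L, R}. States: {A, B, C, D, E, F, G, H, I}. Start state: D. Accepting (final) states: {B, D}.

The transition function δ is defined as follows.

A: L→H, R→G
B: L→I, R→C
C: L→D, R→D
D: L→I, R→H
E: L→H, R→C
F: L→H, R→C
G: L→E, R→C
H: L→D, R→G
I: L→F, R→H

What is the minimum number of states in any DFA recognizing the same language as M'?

6

States {A,B} cannot be reached from the start state, so discard them.
Initial partition by acceptance: {D} | {C,E,F,G,H,I}.
Split {C,E,F,G,H,I} by δ(·,L) → {E,F,G,I} and {C,H}.
On input L, block {E,F,G,I} splits into {E,F} and {G,I}.
Refine {C,H} on symbol R: members go to different blocks, giving {C} and {H}.
On input R, block {G,I} splits into {G} and {I}.
The partition is now stable with 6 blocks: {D} | {E,F} | {C} | {G} | {H} | {I}.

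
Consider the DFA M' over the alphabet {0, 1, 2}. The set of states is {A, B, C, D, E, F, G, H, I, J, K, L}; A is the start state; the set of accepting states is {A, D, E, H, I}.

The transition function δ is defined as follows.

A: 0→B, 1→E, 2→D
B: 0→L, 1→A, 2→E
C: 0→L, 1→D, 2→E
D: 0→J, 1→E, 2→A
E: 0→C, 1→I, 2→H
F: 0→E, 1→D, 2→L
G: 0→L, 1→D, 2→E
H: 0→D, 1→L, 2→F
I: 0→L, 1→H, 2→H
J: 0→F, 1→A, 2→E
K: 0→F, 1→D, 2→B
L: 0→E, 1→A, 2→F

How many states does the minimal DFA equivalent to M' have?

6

Reachable states from the start: {A,B,C,D,E,F,H,I,J,L}. Unreachable: {G,K} — drop them.
P0 = {A,D,E,H,I} | {B,C,F,J,L}.
Refine {A,D,E,H,I} on symbol 0: members go to different blocks, giving {A,D,E,I} and {H}.
On input 1, block {A,D,E,I} splits into {A,D,E} and {I}.
Refine {A,D,E} on symbol 1: members go to different blocks, giving {A,D} and {E}.
Refine {B,C,F,J,L} on symbol 0: members go to different blocks, giving {B,C,J} and {F,L}.
No further refinement is possible. Final partition (6 blocks): {A,D} | {B,C,J} | {H} | {I} | {E} | {F,L}.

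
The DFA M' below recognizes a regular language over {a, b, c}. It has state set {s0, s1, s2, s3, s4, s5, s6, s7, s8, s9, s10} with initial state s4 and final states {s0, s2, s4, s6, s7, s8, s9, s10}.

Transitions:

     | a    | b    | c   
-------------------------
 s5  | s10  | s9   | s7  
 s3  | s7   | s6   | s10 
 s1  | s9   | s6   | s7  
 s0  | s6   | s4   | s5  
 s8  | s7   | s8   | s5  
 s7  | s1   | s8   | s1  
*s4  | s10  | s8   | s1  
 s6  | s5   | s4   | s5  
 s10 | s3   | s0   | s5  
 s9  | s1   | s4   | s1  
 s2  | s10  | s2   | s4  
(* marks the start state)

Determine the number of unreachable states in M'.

BFS from s4 reaches {s0, s1, s3, s4, s5, s6, s7, s8, s9, s10}; the 1 state(s) s2 are never visited.

1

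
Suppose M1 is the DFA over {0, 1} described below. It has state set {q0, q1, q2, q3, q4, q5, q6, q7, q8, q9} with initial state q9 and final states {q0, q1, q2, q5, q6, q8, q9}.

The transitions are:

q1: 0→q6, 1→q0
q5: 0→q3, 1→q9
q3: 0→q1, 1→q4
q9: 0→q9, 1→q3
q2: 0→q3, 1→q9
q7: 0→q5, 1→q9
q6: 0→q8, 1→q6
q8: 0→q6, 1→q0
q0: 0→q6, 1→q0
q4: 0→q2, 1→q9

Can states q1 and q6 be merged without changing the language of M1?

Yes

First remove the unreachable states {q5,q7}; 8 states remain.
Start with accepting vs non-accepting: {q0,q1,q2,q6,q8,q9} | {q3,q4}.
Split {q0,q1,q2,q6,q8,q9} by δ(·,0) → {q0,q1,q6,q8,q9} and {q2}.
Split {q0,q1,q6,q8,q9} by δ(·,1) → {q0,q1,q6,q8} and {q9}.
On input 0, block {q3,q4} splits into {q3} and {q4}.
The partition is now stable with 5 blocks: {q0,q1,q6,q8} | {q3} | {q2} | {q9} | {q4}.
q1 and q6 lie in the same block of the stable partition, so they are equivalent — no string distinguishes them.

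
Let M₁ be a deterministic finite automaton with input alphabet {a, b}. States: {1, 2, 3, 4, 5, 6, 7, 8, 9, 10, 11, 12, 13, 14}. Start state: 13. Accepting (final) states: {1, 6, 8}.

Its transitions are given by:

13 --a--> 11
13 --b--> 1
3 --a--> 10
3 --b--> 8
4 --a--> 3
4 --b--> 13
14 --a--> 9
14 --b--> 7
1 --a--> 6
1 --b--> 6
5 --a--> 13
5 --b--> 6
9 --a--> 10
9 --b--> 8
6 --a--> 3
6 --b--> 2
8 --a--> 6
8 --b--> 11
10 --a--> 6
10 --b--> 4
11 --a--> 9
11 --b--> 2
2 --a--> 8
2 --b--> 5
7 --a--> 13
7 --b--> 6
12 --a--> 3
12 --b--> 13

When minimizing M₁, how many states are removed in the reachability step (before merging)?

3

BFS from 13 reaches {1, 2, 3, 4, 5, 6, 8, 9, 10, 11, 13}; the 3 state(s) 7, 12, 14 are never visited.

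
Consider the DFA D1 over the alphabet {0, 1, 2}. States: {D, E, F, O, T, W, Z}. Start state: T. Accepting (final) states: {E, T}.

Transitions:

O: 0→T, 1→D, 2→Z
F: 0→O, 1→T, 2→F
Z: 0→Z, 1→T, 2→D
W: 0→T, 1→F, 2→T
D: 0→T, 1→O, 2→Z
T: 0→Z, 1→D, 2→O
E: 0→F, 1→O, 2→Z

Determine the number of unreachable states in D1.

3

No path from T leads to E, F, W; the other 4 states are all reachable.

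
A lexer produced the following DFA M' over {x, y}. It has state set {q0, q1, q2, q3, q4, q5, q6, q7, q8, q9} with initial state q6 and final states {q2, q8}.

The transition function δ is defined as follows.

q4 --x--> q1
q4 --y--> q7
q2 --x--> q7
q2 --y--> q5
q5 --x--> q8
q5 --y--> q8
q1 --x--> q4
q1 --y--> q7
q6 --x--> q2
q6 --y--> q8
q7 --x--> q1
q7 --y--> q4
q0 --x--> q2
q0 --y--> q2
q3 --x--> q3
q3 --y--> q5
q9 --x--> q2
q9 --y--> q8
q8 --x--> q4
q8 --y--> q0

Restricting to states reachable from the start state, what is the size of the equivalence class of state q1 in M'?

3

States {q3,q9} cannot be reached from the start state, so discard them.
Initial partition by acceptance: {q2,q8} | {q0,q1,q4,q5,q6,q7}.
Refine {q0,q1,q4,q5,q6,q7} on symbol x: members go to different blocks, giving {q0,q5,q6} and {q1,q4,q7}.
No further refinement is possible. Final partition (3 blocks): {q2,q8} | {q0,q5,q6} | {q1,q4,q7}.
The equivalence class containing q1 is {q1,q4,q7}, of size 3.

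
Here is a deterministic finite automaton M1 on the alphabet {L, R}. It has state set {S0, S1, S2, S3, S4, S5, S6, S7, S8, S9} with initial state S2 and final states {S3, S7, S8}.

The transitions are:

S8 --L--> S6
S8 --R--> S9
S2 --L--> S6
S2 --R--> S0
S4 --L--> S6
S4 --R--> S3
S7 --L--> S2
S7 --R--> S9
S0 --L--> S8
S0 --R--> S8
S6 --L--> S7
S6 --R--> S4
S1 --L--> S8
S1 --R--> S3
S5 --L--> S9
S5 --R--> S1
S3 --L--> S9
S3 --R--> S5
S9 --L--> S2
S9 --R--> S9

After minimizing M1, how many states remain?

Every state is reachable, so we keep all 10.
Start with accepting vs non-accepting: {S3,S7,S8} | {S0,S1,S2,S4,S5,S6,S9}.
Refine {S0,S1,S2,S4,S5,S6,S9} on symbol L: members go to different blocks, giving {S2,S4,S5,S9} and {S0,S1,S6}.
On input L, block {S3,S7,S8} splits into {S3,S7} and {S8}.
Split {S2,S4,S5,S9} by δ(·,L) → {S2,S4} and {S5,S9}.
Split {S3,S7} by δ(·,L) → {S3} and {S7}.
Refine {S2,S4} on symbol R: members go to different blocks, giving {S2} and {S4}.
Split {S0,S1,S6} by δ(·,L) → {S0,S1} and {S6}.
Refine {S0,S1} on symbol R: members go to different blocks, giving {S0} and {S1}.
On input L, block {S5,S9} splits into {S5} and {S9}.
No further refinement is possible. Final partition (10 blocks): {S3} | {S2} | {S0} | {S8} | {S5} | {S7} | {S4} | {S6} | {S1} | {S9}.

10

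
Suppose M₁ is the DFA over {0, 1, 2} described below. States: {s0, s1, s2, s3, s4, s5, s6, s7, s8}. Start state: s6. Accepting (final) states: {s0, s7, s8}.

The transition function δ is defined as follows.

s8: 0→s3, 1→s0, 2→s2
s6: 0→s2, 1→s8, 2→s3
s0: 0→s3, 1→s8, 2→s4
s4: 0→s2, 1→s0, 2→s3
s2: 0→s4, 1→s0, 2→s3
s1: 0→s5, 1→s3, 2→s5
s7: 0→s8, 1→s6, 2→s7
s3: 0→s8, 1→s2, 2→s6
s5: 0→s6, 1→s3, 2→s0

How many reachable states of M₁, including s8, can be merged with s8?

2

Reachable states from the start: {s0,s2,s3,s4,s6,s8}. Unreachable: {s1,s5,s7} — drop them.
Start with accepting vs non-accepting: {s0,s8} | {s2,s3,s4,s6}.
Split {s2,s3,s4,s6} by δ(·,0) → {s2,s4,s6} and {s3}.
Stable partition: {s0,s8} | {s2,s4,s6} | {s3} — 3 equivalence classes.
State s8 belongs to the block {s0,s8}, which has 2 states.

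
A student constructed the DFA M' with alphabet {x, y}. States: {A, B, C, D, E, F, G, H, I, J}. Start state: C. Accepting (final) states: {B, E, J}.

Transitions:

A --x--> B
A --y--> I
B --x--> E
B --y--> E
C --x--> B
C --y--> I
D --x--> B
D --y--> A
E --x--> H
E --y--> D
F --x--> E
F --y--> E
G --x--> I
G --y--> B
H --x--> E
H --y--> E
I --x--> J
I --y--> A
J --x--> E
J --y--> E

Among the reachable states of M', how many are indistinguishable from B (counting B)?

2

First remove the unreachable states {F,G}; 8 states remain.
Start with accepting vs non-accepting: {B,E,J} | {A,C,D,H,I}.
On input x, block {B,E,J} splits into {B,J} and {E}.
Refine {A,C,D,H,I} on symbol x: members go to different blocks, giving {A,C,D,I} and {H}.
The partition is now stable with 4 blocks: {B,J} | {A,C,D,I} | {E} | {H}.
State B belongs to the block {B,J}, which has 2 states.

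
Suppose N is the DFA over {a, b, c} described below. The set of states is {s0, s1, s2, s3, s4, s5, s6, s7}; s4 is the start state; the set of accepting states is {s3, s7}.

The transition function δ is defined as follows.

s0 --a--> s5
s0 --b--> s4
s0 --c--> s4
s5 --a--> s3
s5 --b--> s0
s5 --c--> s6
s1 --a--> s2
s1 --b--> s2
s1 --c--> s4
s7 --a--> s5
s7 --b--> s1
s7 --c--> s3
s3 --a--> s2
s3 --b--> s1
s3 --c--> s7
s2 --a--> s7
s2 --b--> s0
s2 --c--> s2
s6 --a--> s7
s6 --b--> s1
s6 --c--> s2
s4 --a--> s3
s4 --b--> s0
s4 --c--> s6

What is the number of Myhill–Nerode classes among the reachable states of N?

All states are reachable from the start state.
P0 = {s3,s7} | {s0,s1,s2,s4,s5,s6}.
Refine {s0,s1,s2,s4,s5,s6} on symbol a: members go to different blocks, giving {s2,s4,s5,s6} and {s0,s1}.
Stable partition: {s3,s7} | {s2,s4,s5,s6} | {s0,s1} — 3 equivalence classes.

3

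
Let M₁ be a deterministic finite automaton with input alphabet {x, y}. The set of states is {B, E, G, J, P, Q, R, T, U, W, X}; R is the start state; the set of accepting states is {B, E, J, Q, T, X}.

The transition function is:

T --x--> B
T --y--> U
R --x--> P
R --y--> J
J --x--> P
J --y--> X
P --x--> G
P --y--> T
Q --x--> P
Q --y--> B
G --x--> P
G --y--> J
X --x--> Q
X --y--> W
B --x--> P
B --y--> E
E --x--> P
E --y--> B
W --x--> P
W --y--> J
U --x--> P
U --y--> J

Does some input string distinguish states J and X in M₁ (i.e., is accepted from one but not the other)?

Yes

All states are reachable from the start state.
Initial partition by acceptance: {B,E,J,Q,T,X} | {G,P,R,U,W}.
Refine {B,E,J,Q,T,X} on symbol x: members go to different blocks, giving {B,E,J,Q} and {T,X}.
Split {B,E,J,Q} by δ(·,y) → {B,E,Q} and {J}.
Split {G,P,R,U,W} by δ(·,y) → {G,R,U,W} and {P}.
No further refinement is possible. Final partition (5 blocks): {B,E,Q} | {G,R,U,W} | {T,X} | {J} | {P}.
J and X end up in different blocks, so they are distinguishable. For instance, the string 'x' is accepted from only X.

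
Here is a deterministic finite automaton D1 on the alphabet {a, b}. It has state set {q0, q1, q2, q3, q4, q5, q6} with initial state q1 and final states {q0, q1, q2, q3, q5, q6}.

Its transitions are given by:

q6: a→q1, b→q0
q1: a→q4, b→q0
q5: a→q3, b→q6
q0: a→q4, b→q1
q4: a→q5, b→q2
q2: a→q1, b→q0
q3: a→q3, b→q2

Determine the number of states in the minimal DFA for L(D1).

4

All states are reachable from the start state.
P0 = {q0,q1,q2,q3,q5,q6} | {q4}.
Refine {q0,q1,q2,q3,q5,q6} on symbol a: members go to different blocks, giving {q2,q3,q5,q6} and {q0,q1}.
Refine {q2,q3,q5,q6} on symbol a: members go to different blocks, giving {q2,q6} and {q3,q5}.
Stable partition: {q2,q6} | {q4} | {q0,q1} | {q3,q5} — 4 equivalence classes.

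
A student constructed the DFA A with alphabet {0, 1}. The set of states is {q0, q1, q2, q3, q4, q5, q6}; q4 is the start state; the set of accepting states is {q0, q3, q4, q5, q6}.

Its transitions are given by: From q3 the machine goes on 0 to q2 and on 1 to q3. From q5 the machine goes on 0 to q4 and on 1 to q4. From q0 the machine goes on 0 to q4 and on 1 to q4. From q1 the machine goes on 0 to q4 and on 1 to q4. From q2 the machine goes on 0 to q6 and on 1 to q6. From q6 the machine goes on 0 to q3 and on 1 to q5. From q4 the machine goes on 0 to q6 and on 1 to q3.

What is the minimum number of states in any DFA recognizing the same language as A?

Reachable states from the start: {q2,q3,q4,q5,q6}. Unreachable: {q0,q1} — drop them.
Start with accepting vs non-accepting: {q3,q4,q5,q6} | {q2}.
Refine {q3,q4,q5,q6} on symbol 0: members go to different blocks, giving {q4,q5,q6} and {q3}.
Refine {q4,q5,q6} on symbol 0: members go to different blocks, giving {q4,q5} and {q6}.
Refine {q4,q5} on symbol 0: members go to different blocks, giving {q4} and {q5}.
The partition is now stable with 5 blocks: {q4} | {q2} | {q3} | {q6} | {q5}.

5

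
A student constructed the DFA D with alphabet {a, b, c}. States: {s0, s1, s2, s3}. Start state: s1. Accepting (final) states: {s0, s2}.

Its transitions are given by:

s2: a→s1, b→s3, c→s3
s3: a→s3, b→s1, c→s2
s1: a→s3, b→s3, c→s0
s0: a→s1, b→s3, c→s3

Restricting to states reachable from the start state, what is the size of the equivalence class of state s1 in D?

Initial partition by acceptance: {s0,s2} | {s1,s3}.
Stable partition: {s0,s2} | {s1,s3} — 2 equivalence classes.
State s1 belongs to the block {s1,s3}, which has 2 states.

2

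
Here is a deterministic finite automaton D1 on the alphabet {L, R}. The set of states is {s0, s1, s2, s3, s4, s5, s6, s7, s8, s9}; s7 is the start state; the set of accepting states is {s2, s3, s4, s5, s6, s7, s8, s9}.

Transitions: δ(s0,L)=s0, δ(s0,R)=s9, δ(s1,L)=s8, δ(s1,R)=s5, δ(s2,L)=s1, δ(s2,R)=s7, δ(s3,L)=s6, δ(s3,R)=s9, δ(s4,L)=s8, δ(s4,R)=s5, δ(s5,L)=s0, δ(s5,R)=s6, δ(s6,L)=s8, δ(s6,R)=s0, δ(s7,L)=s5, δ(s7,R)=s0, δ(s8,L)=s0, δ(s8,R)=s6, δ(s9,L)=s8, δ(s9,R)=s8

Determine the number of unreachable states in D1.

4

No path from s7 leads to s1, s2, s3, s4; the other 6 states are all reachable.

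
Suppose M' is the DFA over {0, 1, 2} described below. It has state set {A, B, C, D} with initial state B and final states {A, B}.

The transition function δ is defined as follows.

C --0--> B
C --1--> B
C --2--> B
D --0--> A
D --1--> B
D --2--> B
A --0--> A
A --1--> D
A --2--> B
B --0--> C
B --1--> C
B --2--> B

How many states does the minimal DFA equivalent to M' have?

2

States {A,D} cannot be reached from the start state, so discard them.
P0 = {B} | {C}.
No further refinement is possible. Final partition (2 blocks): {B} | {C}.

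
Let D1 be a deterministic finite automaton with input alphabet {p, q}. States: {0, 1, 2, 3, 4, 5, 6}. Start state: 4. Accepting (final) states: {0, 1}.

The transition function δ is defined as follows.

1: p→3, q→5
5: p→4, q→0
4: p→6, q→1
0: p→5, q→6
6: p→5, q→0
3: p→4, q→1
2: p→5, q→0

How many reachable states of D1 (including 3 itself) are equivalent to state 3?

4

First remove the unreachable states {2}; 6 states remain.
P0 = {0,1} | {3,4,5,6}.
The partition is now stable with 2 blocks: {0,1} | {3,4,5,6}.
State 3 belongs to the block {3,4,5,6}, which has 4 states.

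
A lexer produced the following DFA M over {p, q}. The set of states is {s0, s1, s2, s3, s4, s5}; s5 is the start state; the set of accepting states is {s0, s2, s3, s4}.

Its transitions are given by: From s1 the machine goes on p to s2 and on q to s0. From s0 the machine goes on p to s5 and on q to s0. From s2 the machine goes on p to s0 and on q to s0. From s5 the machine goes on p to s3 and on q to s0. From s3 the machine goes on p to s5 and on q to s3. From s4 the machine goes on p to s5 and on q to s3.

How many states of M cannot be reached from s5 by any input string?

3

BFS from s5 reaches {s0, s3, s5}; the 3 state(s) s1, s2, s4 are never visited.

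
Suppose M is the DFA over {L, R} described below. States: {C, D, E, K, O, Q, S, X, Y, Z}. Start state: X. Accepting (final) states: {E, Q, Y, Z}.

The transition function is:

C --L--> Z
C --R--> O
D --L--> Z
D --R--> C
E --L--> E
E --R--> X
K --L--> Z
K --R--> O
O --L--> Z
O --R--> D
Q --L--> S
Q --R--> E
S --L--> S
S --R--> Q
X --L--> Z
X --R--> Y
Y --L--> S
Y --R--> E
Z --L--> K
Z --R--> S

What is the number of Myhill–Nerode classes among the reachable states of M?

6

All states are reachable from the start state.
Start with accepting vs non-accepting: {E,Q,Y,Z} | {C,D,K,O,S,X}.
On input L, block {E,Q,Y,Z} splits into {Q,Y,Z} and {E}.
On input R, block {Q,Y,Z} splits into {Q,Y} and {Z}.
Split {C,D,K,O,S,X} by δ(·,L) → {C,D,K,O,X} and {S}.
On input R, block {C,D,K,O,X} splits into {C,D,K,O} and {X}.
Stable partition: {Q,Y} | {C,D,K,O} | {E} | {Z} | {S} | {X} — 6 equivalence classes.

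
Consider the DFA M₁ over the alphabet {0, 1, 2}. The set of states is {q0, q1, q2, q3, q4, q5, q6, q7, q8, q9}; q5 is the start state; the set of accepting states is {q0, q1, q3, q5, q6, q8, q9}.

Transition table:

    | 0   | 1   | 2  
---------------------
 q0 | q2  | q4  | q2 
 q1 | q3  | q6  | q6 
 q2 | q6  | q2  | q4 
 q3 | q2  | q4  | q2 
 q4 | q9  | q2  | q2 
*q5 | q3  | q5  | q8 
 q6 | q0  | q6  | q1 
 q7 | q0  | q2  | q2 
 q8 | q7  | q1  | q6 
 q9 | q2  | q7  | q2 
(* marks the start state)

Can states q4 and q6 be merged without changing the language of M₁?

No

P0 = {q0,q1,q3,q5,q6,q8,q9} | {q2,q4,q7}.
On input 0, block {q0,q1,q3,q5,q6,q8,q9} splits into {q0,q3,q8,q9} and {q1,q5,q6}.
On input 1, block {q0,q3,q8,q9} splits into {q0,q3,q9} and {q8}.
Split {q2,q4,q7} by δ(·,0) → {q4,q7} and {q2}.
Refine {q1,q5,q6} on symbol 2: members go to different blocks, giving {q1,q6} and {q5}.
Stable partition: {q0,q3,q9} | {q4,q7} | {q1,q6} | {q8} | {q2} | {q5} — 6 equivalence classes.
q4 and q6 end up in different blocks, so they are distinguishable. For instance, the string 'ε' is accepted from only q6.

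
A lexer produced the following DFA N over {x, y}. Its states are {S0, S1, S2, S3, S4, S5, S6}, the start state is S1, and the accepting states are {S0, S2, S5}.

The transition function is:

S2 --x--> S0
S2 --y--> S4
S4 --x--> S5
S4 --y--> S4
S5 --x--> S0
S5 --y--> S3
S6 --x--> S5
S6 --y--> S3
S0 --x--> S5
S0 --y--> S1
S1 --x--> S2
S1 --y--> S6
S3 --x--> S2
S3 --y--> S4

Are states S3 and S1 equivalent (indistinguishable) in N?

Yes

Initial partition by acceptance: {S0,S2,S5} | {S1,S3,S4,S6}.
No further refinement is possible. Final partition (2 blocks): {S0,S2,S5} | {S1,S3,S4,S6}.
S3 and S1 lie in the same block of the stable partition, so they are equivalent — no string distinguishes them.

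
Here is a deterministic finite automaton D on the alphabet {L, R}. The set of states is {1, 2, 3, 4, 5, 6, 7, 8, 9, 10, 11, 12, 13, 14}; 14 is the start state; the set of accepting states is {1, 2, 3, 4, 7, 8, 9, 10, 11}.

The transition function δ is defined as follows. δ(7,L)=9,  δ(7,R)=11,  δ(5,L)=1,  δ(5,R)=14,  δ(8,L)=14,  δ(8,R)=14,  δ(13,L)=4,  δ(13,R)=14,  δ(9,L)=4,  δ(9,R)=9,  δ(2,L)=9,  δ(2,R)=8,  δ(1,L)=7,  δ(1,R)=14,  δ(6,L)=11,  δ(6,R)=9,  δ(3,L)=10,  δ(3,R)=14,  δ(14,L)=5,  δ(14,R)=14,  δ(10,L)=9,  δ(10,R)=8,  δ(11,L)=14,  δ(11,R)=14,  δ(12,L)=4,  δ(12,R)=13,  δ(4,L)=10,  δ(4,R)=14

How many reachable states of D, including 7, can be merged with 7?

First remove the unreachable states {2,3,6,12,13}; 9 states remain.
Initial partition by acceptance: {1,4,7,8,9,10,11} | {5,14}.
Split {1,4,7,8,9,10,11} by δ(·,L) → {1,4,7,9,10} and {8,11}.
Split {1,4,7,9,10} by δ(·,R) → {1,4} and {7,10} and {9}.
Refine {5,14} on symbol L: members go to different blocks, giving {5} and {14}.
The partition is now stable with 6 blocks: {1,4} | {5} | {8,11} | {7,10} | {9} | {14}.
The equivalence class containing 7 is {7,10}, of size 2.

2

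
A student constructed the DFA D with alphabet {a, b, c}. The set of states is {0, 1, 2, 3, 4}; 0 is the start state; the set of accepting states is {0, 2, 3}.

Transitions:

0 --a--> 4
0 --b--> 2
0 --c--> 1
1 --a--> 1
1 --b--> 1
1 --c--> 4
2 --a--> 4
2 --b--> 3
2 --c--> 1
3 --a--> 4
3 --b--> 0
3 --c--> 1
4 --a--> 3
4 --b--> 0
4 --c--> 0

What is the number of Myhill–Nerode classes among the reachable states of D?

Every state is reachable, so we keep all 5.
P0 = {0,2,3} | {1,4}.
Split {1,4} by δ(·,a) → {1} and {4}.
No further refinement is possible. Final partition (3 blocks): {0,2,3} | {1} | {4}.

3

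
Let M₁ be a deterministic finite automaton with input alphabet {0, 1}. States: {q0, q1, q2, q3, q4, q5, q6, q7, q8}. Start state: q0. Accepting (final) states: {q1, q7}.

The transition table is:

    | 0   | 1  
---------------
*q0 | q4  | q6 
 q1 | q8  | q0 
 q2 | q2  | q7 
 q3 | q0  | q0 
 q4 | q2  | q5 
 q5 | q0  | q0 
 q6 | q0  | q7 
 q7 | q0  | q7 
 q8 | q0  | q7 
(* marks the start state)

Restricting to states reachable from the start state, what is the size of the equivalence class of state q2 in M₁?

States {q1,q3,q8} cannot be reached from the start state, so discard them.
Initial partition by acceptance: {q7} | {q0,q2,q4,q5,q6}.
Refine {q0,q2,q4,q5,q6} on symbol 1: members go to different blocks, giving {q0,q4,q5} and {q2,q6}.
On input 0, block {q0,q4,q5} splits into {q0,q5} and {q4}.
Split {q0,q5} by δ(·,0) → {q0} and {q5}.
On input 0, block {q2,q6} splits into {q2} and {q6}.
No further refinement is possible. Final partition (6 blocks): {q7} | {q0} | {q2} | {q4} | {q5} | {q6}.
The equivalence class containing q2 is {q2}, of size 1.

1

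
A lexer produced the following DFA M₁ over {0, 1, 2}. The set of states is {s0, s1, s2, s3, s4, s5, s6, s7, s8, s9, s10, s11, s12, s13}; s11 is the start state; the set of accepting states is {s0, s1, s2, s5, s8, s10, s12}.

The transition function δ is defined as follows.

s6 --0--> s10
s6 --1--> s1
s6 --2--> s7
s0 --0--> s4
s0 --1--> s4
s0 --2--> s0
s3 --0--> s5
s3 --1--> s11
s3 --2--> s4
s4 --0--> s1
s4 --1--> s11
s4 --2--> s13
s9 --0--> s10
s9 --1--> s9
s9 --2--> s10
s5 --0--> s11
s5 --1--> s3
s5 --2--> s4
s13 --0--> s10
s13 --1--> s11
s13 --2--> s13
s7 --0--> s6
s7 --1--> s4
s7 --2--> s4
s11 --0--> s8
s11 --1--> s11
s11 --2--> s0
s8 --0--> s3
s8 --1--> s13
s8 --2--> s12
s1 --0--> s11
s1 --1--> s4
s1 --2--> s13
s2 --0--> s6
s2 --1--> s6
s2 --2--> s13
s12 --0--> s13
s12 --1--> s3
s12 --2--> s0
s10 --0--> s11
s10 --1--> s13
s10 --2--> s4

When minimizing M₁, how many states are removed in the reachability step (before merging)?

4

Starting at s11 and following transitions, the reachable set is {s0, s1, s3, s4, s5, s8, s10, s11, s12, s13}. That leaves s2, s6, s7, s9 unreachable — 4 in total.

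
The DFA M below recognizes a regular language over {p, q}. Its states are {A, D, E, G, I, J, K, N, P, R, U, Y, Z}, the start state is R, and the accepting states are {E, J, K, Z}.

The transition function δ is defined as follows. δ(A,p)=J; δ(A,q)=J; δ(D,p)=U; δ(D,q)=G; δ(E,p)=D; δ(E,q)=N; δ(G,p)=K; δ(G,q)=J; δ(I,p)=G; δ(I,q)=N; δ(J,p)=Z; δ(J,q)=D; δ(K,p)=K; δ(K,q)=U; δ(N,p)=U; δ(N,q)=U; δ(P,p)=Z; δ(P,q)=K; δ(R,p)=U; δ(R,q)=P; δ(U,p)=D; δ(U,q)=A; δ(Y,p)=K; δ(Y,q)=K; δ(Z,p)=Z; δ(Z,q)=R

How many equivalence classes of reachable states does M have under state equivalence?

3

First remove the unreachable states {E,I,N,Y}; 9 states remain.
Start with accepting vs non-accepting: {J,K,Z} | {A,D,G,P,R,U}.
Split {A,D,G,P,R,U} by δ(·,p) → {D,R,U} and {A,G,P}.
The partition is now stable with 3 blocks: {J,K,Z} | {D,R,U} | {A,G,P}.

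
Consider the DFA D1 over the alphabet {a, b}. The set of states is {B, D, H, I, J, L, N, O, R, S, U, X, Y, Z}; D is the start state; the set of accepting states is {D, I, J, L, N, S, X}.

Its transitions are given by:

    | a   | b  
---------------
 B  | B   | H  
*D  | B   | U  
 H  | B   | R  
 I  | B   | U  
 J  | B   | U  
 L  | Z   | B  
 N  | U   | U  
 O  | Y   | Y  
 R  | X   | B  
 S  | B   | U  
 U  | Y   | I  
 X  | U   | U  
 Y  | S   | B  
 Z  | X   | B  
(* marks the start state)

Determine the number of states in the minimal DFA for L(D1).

States {J,L,N,O,Z} cannot be reached from the start state, so discard them.
Start with accepting vs non-accepting: {D,I,S,X} | {B,H,R,U,Y}.
Refine {B,H,R,U,Y} on symbol a: members go to different blocks, giving {B,H,U} and {R,Y}.
On input a, block {B,H,U} splits into {B,H} and {U}.
Refine {D,I,S,X} on symbol a: members go to different blocks, giving {D,I,S} and {X}.
On input b, block {B,H} splits into {H} and {B}.
On input a, block {R,Y} splits into {R} and {Y}.
No further refinement is possible. Final partition (7 blocks): {D,I,S} | {H} | {R} | {U} | {X} | {B} | {Y}.

7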